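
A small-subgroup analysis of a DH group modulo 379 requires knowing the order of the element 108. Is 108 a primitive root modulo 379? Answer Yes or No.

φ(379) = 379 − 1 = 378 = 2 · 3^3 · 7.
It suffices to check that the order of 108 is not a proper divisor of 378: compute 108^(378/q) for q ∈ {2, 3, 7}.
108^189 ≡ 378 (mod 379)  [q = 2: ≢ 1 ✓]
108^126 ≡ 51 (mod 379)  [q = 3: ≢ 1 ✓]
108^54 ≡ 1 (mod 379)  [q = 7: ≡ 1 ✗]
Since 108^54 ≡ 1, the order of 108 divides 54 < 378, so 108 is not a primitive root.

No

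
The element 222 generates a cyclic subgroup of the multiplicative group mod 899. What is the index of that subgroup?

10

Since 222 ∈ (Z/899Z)^×, its order divides φ(899) = φ(29·31) = (29−1)·(31−1) = 28·30 = 840 = 2^3 · 3 · 5 · 7.
Divisors of 840: 1, 2, 3, 4, 5, 6, 7, 8, 10, 12, 14, 15, 20, 21, 24, 28, 30, 35, 40, 42, 56, 60, 70, 84, 105, 120, 140, 168, 210, 280, 420, 840.
Evaluate successive powers at the divisors of 840:
222^1 ≡ 222
222^2 ≡ 738
222^3 ≡ 218
222^4 ≡ 749
222^5 ≡ 862
222^6 ≡ 776
222^7 ≡ 563
222^8 ≡ 25
222^10 ≡ 470
222^12 ≡ 745
222^14 ≡ 521
222^15 ≡ 590
222^20 ≡ 645
222^21 ≡ 249
222^24 ≡ 342
222^28 ≡ 842
222^30 ≡ 187
222^35 ≡ 273
222^40 ≡ 687
222^42 ≡ 869
222^56 ≡ 552
222^60 ≡ 807
222^70 ≡ 811
222^84 ≡ 1
The order of 222 is 84, so the subgroup it generates has 84 elements.
The index is φ(899) / ord(222) = 840 / 84 = 10.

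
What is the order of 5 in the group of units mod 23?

By Lagrange's theorem, ord_23(5) divides φ(23) = 23 − 1 = 22 = 2 · 11.
Divisors of 22: 1, 2, 11, 22.
Test each divisor d:
5^1 ≡ 5
5^2 ≡ 2
5^11 ≡ 22
5^22 ≡ 1
The smallest such exponent is 22, so the order of 5 is 22.

22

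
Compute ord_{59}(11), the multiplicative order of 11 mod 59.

The order of 11 must divide φ(59) = 59 − 1 = 58 = 2 · 29.
Divisors of 58: 1, 2, 29, 58.
Check 11^d mod 59 for each divisor in increasing order:
11^1 ≡ 11
11^2 ≡ 3
11^29 ≡ 58
11^58 ≡ 1
Hence ord(11) = 58.

58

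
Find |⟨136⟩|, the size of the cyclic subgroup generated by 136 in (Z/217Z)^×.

The order of 136 must divide φ(217) = φ(7·31) = (7−1)·(31−1) = 6·30 = 180 = 2^2 · 3^2 · 5.
Divisors of 180: 1, 2, 3, 4, 5, 6, 9, 10, 12, 15, 18, 20, 30, 36, 45, 60, 90, 180.
Compute 136^d (mod 217) for the divisors d until we hit 1:
136^1 ≡ 136 (mod 217)
136^2 ≡ 51 (mod 217)
136^3 ≡ 209 (mod 217)
136^4 ≡ 214 (mod 217)
136^5 ≡ 26 (mod 217)
136^6 ≡ 64 (mod 217)
136^9 ≡ 139 (mod 217)
136^10 ≡ 25 (mod 217)
136^12 ≡ 190 (mod 217)
136^15 ≡ 216 (mod 217)
136^18 ≡ 8 (mod 217)
136^20 ≡ 191 (mod 217)
136^30 ≡ 1 (mod 217) ✓
Therefore the multiplicative order of 136 modulo 217 is 30.

30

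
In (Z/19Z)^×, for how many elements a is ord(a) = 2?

1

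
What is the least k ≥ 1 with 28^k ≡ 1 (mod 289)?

Since 28 ∈ (Z/289Z)^×, its order divides φ(289) = φ(17^2) = 17·(17−1) = 272 = 2^4 · 17.
Divisors of 272: 1, 2, 4, 8, 16, 17, 34, 68, 136, 272.
Evaluate successive powers at the divisors of 272:
28^1 ≡ 28 (mod 289)
28^2 ≡ 206 (mod 289)
28^4 ≡ 242 (mod 289)
28^8 ≡ 186 (mod 289)
28^16 ≡ 205 (mod 289)
28^17 ≡ 249 (mod 289)
28^34 ≡ 155 (mod 289)
28^68 ≡ 38 (mod 289)
28^136 ≡ 288 (mod 289)
28^272 ≡ 1 (mod 289) ✓
The smallest such exponent is 272, so the order of 28 is 272.

272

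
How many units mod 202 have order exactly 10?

φ(202) = φ(2)·φ(101) = 1·100 = 100 = 2^2 · 5^2.
Since (Z/202Z)^× is cyclic of order 100, the number of elements of order d is φ(d) when d | 100 and 0 otherwise.
10 = 2 · 5 divides 100, and φ(10) = 4.

4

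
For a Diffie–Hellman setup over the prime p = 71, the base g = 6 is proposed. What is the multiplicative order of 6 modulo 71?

35

The order of 6 must divide φ(71) = 71 − 1 = 70 = 2 · 5 · 7.
Divisors of 70: 1, 2, 5, 7, 10, 14, 35, 70.
Test each divisor d:
6^1 ≡ 6 (mod 71)
6^2 ≡ 36 (mod 71)
6^5 ≡ 37 (mod 71)
6^7 ≡ 54 (mod 71)
6^10 ≡ 20 (mod 71)
6^14 ≡ 5 (mod 71)
6^35 ≡ 1 (mod 71) ✓
So ord_71(6) = 35.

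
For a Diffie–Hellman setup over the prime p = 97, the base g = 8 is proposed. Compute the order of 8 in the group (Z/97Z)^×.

16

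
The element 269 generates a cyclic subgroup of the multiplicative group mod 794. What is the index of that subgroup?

By Lagrange's theorem, ord_794(269) divides φ(794) = φ(2)·φ(397) = 1·396 = 396 = 2^2 · 3^2 · 11.
Divisors of 396: 1, 2, 3, 4, 6, 9, 11, 12, 18, 22, 33, 36, 44, 66, 99, 132, 198, 396.
Test each divisor d:
269^1 ≡ 269
269^2 ≡ 107
269^3 ≡ 199
269^4 ≡ 333
269^6 ≡ 695
269^9 ≡ 149
269^11 ≡ 63
269^12 ≡ 273
269^18 ≡ 763
269^22 ≡ 793
269^33 ≡ 731
269^36 ≡ 167
269^44 ≡ 1
The order of 269 is 44, so the subgroup it generates has 44 elements.
The index is φ(794) / ord(269) = 396 / 44 = 9.

9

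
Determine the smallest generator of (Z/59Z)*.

2

φ(59) = 59 − 1 = 58 = 2 · 29.
g is a primitive root iff g^(58/q) ≢ 1 (mod 59) for each prime q ∈ {2, 29}.
g = 2: 2^29 ≡ 58; 2^2 ≡ 4 — none is 1, so 2 is a primitive root.
Hence the least primitive root of 59 is 2.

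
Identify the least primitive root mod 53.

2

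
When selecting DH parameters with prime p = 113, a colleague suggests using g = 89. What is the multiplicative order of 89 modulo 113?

Since 89 ∈ (Z/113Z)^×, its order divides φ(113) = 113 − 1 = 112 = 2^4 · 7.
Divisors of 112: 1, 2, 4, 7, 8, 14, 16, 28, 56, 112.
Compute 89^d (mod 113) for the divisors d until we hit 1:
89^1 ≡ 89
89^2 ≡ 11
89^4 ≡ 8
89^7 ≡ 35
89^8 ≡ 64
89^14 ≡ 95
89^16 ≡ 28
89^28 ≡ 98
89^56 ≡ 112
89^112 ≡ 1
So ord_113(89) = 112.

112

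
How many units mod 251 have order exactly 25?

φ(251) = 251 − 1 = 250 = 2 · 5^3.
(Z/251Z)^× is cyclic (|G| = 250); a cyclic group of order m has exactly φ(d) elements of each order d | m, and none otherwise.
25 = 5^2 divides 250, and φ(25) = 20.

20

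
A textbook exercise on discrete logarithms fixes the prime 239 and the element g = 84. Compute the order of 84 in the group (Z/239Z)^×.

238

By Lagrange's theorem, ord_239(84) divides φ(239) = 239 − 1 = 238 = 2 · 7 · 17.
Divisors of 238: 1, 2, 7, 14, 17, 34, 119, 238.
Compute 84^d (mod 239) for the divisors d until we hit 1:
84^1 ≡ 84
84^2 ≡ 125
84^7 ≡ 233
84^14 ≡ 36
84^17 ≡ 141
84^34 ≡ 44
84^119 ≡ 238
84^238 ≡ 1
Hence ord(84) = 238.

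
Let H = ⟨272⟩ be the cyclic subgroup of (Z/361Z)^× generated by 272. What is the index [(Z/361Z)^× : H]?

2

ord(272) | φ(361) = φ(19^2) = 19·(19−1) = 342 = 2 · 3^2 · 19.
Divisors of 342: 1, 2, 3, 6, 9, 18, 19, 38, 57, 114, 171, 342.
Evaluate successive powers at the divisors of 342:
272^1 ≡ 272 (mod 361)
272^2 ≡ 340 (mod 361)
272^3 ≡ 64 (mod 361)
272^6 ≡ 125 (mod 361)
272^9 ≡ 58 (mod 361)
272^18 ≡ 115 (mod 361)
272^19 ≡ 234 (mod 361)
272^38 ≡ 245 (mod 361)
272^57 ≡ 292 (mod 361)
272^114 ≡ 68 (mod 361)
272^171 ≡ 1 (mod 361) ✓
So ord_361(272) = 171, hence |⟨272⟩| = 171.
The index is φ(361) / ord(272) = 342 / 171 = 2.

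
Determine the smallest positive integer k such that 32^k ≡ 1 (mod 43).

ord(32) | φ(43) = 43 − 1 = 42 = 2 · 3 · 7.
Divisors of 42: 1, 2, 3, 6, 7, 14, 21, 42.
Check 32^d mod 43 for each divisor in increasing order:
32^1 ≡ 32 (mod 43)
32^2 ≡ 35 (mod 43)
32^3 ≡ 2 (mod 43)
32^6 ≡ 4 (mod 43)
32^7 ≡ 42 (mod 43)
32^14 ≡ 1 (mod 43) ✓
Hence ord(32) = 14.

14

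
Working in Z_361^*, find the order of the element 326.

342

Since 326 ∈ (Z/361Z)^×, its order divides φ(361) = φ(19^2) = 19·(19−1) = 342 = 2 · 3^2 · 19.
Divisors of 342: 1, 2, 3, 6, 9, 18, 19, 38, 57, 114, 171, 342.
Test each divisor d:
326^1 ≡ 326 (mod 361)
326^2 ≡ 142 (mod 361)
326^3 ≡ 84 (mod 361)
326^6 ≡ 197 (mod 361)
326^9 ≡ 303 (mod 361)
326^18 ≡ 115 (mod 361)
326^19 ≡ 307 (mod 361)
326^38 ≡ 28 (mod 361)
326^57 ≡ 293 (mod 361)
326^114 ≡ 292 (mod 361)
326^171 ≡ 360 (mod 361)
326^342 ≡ 1 (mod 361) ✓
Hence ord(326) = 342.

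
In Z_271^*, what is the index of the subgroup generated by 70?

2

By Lagrange's theorem, ord_271(70) divides φ(271) = 271 − 1 = 270 = 2 · 3^3 · 5.
Divisors of 270: 1, 2, 3, 5, 6, 9, 10, 15, 18, 27, 30, 45, 54, 90, 135, 270.
Check 70^d mod 271 for each divisor in increasing order:
70^1 ≡ 70 (mod 271)
70^2 ≡ 22 (mod 271)
70^3 ≡ 185 (mod 271)
70^5 ≡ 5 (mod 271)
70^6 ≡ 79 (mod 271)
70^9 ≡ 252 (mod 271)
70^10 ≡ 25 (mod 271)
70^15 ≡ 125 (mod 271)
70^18 ≡ 90 (mod 271)
70^27 ≡ 187 (mod 271)
70^30 ≡ 178 (mod 271)
70^45 ≡ 28 (mod 271)
70^54 ≡ 10 (mod 271)
70^90 ≡ 242 (mod 271)
70^135 ≡ 1 (mod 271) ✓
The order of 70 is 135, so the subgroup it generates has 135 elements.
[(Z/271Z)^× : ⟨70⟩] = 270/135 = 2.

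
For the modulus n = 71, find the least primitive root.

7

φ(71) = 71 − 1 = 70 = 2 · 5 · 7.
g is a primitive root iff g^(70/q) ≢ 1 (mod 71) for each prime q ∈ {2, 5, 7}.
g = 2: 2^35 ≡ 1 — hits 1, so not a primitive root.
g = 3: 3^35 ≡ 1 — hits 1, so not a primitive root.
g = 4: 4^35 ≡ 1 — hits 1, so not a primitive root.
g = 5: 5^35 ≡ 1 — hits 1, so not a primitive root.
g = 6: 6^35 ≡ 1 — hits 1, so not a primitive root.
g = 7: 7^35 ≡ 70; 7^14 ≡ 54; 7^10 ≡ 45 — none is 1, so 7 is a primitive root.
So 7 is the smallest generator of (Z/71Z)^×.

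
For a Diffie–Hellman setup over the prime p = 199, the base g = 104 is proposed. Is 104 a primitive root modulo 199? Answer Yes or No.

No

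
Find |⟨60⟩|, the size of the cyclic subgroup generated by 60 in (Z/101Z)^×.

Since 60 ∈ (Z/101Z)^×, its order divides φ(101) = 101 − 1 = 100 = 2^2 · 5^2.
Divisors of 100: 1, 2, 4, 5, 10, 20, 25, 50, 100.
Compute 60^d (mod 101) for the divisors d until we hit 1:
60^1 ≡ 60
60^2 ≡ 65
60^4 ≡ 84
60^5 ≡ 91
60^10 ≡ 100
60^20 ≡ 1
The smallest such exponent is 20, so the order of 60 is 20.

20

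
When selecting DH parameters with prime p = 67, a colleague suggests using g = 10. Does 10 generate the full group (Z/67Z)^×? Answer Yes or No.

No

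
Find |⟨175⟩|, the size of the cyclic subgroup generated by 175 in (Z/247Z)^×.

36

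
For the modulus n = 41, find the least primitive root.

6

φ(41) = 41 − 1 = 40 = 2^3 · 5.
Test candidates g = 2, 3, … against the prime factors q ∈ {2, 5} of φ(41): g is a generator iff g^(40/q) ≢ 1 for every such q.
g = 2: 2^20 ≡ 1 — hits 1, so not a primitive root.
g = 3: 3^20 ≡ 40; 3^8 ≡ 1 — hits 1, so not a primitive root.
g = 4: 4^20 ≡ 1 — hits 1, so not a primitive root.
g = 5: 5^20 ≡ 1 — hits 1, so not a primitive root.
g = 6: 6^20 ≡ 40; 6^8 ≡ 10 — none is 1, so 6 is a primitive root.
Hence the least primitive root of 41 is 6.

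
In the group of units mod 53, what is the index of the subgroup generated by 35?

1

ord(35) | φ(53) = 53 − 1 = 52 = 2^2 · 13.
Divisors of 52: 1, 2, 4, 13, 26, 52.
Evaluate successive powers at the divisors of 52:
35^1 ≡ 35
35^2 ≡ 6
35^4 ≡ 36
35^13 ≡ 30
35^26 ≡ 52
35^52 ≡ 1
So ord_53(35) = 52, hence |⟨35⟩| = 52.
The index is φ(53) / ord(35) = 52 / 52 = 1.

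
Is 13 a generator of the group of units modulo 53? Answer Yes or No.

φ(53) = 53 − 1 = 52 = 2^2 · 13.
An element g generates (Z/53Z)^× iff g^(52/q) ≢ 1 (mod 53) for each prime q ∈ {2, 13}.
13^26 ≡ 1 (mod 53)  [q = 2: ≡ 1 ✗]
13^4 ≡ 47 (mod 53)  [q = 13: ≢ 1 ✓]
13^26 ≡ 1 shows ord(13) | 26, strictly less than φ(53); not a primitive root.

No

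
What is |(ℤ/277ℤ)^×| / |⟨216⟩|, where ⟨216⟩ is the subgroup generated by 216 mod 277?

Since 216 ∈ (Z/277Z)^×, its order divides φ(277) = 277 − 1 = 276 = 2^2 · 3 · 23.
Divisors of 276: 1, 2, 3, 4, 6, 12, 23, 46, 69, 92, 138, 276.
Evaluate successive powers at the divisors of 276:
216^1 ≡ 216
216^2 ≡ 120
216^3 ≡ 159
216^4 ≡ 273
216^6 ≡ 74
216^12 ≡ 213
216^23 ≡ 60
216^46 ≡ 276
216^69 ≡ 217
216^92 ≡ 1
So ord_277(216) = 92, hence |⟨216⟩| = 92.
Index = |(Z/277Z)^×| / |⟨216⟩| = 276 / 92 = 3.

3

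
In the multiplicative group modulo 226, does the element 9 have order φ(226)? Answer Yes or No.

No

φ(226) = φ(2)·φ(113) = 1·112 = 112 = 2^4 · 7.
It suffices to check that the order of 9 is not a proper divisor of 112: compute 9^(112/q) for q ∈ {2, 7}.
9^56 ≡ 1 (mod 226)  [q = 2: ≡ 1 ✗]
9^16 ≡ 141 (mod 226)  [q = 7: ≢ 1 ✓]
9^56 ≡ 1 shows ord(9) | 56, strictly less than φ(226); not a primitive root.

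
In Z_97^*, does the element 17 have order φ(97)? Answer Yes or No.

Yes

φ(97) = 97 − 1 = 96 = 2^5 · 3.
Test 17^(96/q) mod 97 for each prime factor q of 96:
17^48 ≡ 96 (mod 97)  [q = 2: ≢ 1 ✓]
17^32 ≡ 61 (mod 97)  [q = 3: ≢ 1 ✓]
None equal 1, so ord_97(17) = 96: 17 is a primitive root.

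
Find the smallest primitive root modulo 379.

2

φ(379) = 379 − 1 = 378 = 2 · 3^3 · 7.
g is a primitive root iff g^(378/q) ≢ 1 (mod 379) for each prime q ∈ {2, 3, 7}.
g = 2: 2^189 ≡ 378; 2^126 ≡ 327; 2^54 ≡ 125 — none is 1, so 2 is a primitive root.
The smallest primitive root modulo 379 is 2.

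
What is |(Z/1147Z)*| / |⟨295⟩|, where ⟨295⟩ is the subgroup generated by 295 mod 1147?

108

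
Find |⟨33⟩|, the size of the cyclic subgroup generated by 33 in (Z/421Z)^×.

Since 33 ∈ (Z/421Z)^×, its order divides φ(421) = 421 − 1 = 420 = 2^2 · 3 · 5 · 7.
Divisors of 420: 1, 2, 3, 4, 5, 6, 7, 10, 12, 14, 15, 20, 21, 28, 30, 35, 42, 60, 70, 84, 105, 140, 210, 420.
Check 33^d mod 421 for each divisor in increasing order:
33^1 ≡ 33 (mod 421)
33^2 ≡ 247 (mod 421)
33^3 ≡ 152 (mod 421)
33^4 ≡ 385 (mod 421)
33^5 ≡ 75 (mod 421)
33^6 ≡ 370 (mod 421)
33^7 ≡ 1 (mod 421) ✓
So ord_421(33) = 7.

7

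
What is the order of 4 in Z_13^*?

6

Since 4 ∈ (Z/13Z)^×, its order divides φ(13) = 13 − 1 = 12 = 2^2 · 3.
Divisors of 12: 1, 2, 3, 4, 6, 12.
Evaluate successive powers at the divisors of 12:
4^1 ≡ 4
4^2 ≡ 3
4^3 ≡ 12
4^4 ≡ 9
4^6 ≡ 1
Therefore the multiplicative order of 4 modulo 13 is 6.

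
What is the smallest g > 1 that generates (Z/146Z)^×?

φ(146) = φ(2)·φ(73) = 1·72 = 72 = 2^3 · 3^2.
Test candidates g = 2, 3, … against the prime factors q ∈ {2, 3} of φ(146): g is a generator iff g^(72/q) ≢ 1 for every such q.
g = 2: gcd(2, 146) = 2 > 1, not a unit — skip.
g = 3: 3^36 ≡ 1 — hits 1, so not a primitive root.
g = 4: gcd(4, 146) = 2 > 1, not a unit — skip.
g = 5: 5^36 ≡ 145; 5^24 ≡ 81 — none is 1, so 5 is a primitive root.
So 5 is the smallest generator of (Z/146Z)^×.

5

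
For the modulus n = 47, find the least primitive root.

5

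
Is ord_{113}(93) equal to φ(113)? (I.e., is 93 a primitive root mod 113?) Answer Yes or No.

φ(113) = 113 − 1 = 112 = 2^4 · 7.
An element g generates (Z/113Z)^× iff g^(112/q) ≢ 1 (mod 113) for each prime q ∈ {2, 7}.
93^56 ≡ 112 (mod 113)  [q = 2: ≢ 1 ✓]
93^16 ≡ 28 (mod 113)  [q = 7: ≢ 1 ✓]
All checks pass, so 93 has order 112 and is a primitive root modulo 113.

Yes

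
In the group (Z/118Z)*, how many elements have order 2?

1

φ(118) = φ(2)·φ(59) = 1·58 = 58 = 2 · 29.
In a cyclic group of order 58, there are φ(d) elements of order d for each divisor d of 58, and zero for non-divisors.
2 | 58, and φ(2) = 2 − 1 = 1.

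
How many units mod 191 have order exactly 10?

4

φ(191) = 191 − 1 = 190 = 2 · 5 · 19.
Since (Z/191Z)^× is cyclic of order 190, the number of elements of order d is φ(d) when d | 190 and 0 otherwise.
10 = 2 · 5 divides 190, and φ(10) = 4.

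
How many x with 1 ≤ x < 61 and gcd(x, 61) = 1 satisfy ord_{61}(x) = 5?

4

φ(61) = 61 − 1 = 60 = 2^2 · 3 · 5.
In a cyclic group of order 60, there are φ(d) elements of order d for each divisor d of 60, and zero for non-divisors.
5 | 60, and φ(5) = 5 − 1 = 4.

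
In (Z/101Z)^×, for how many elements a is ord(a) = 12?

0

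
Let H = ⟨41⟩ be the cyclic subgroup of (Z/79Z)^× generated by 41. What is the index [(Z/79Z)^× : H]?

3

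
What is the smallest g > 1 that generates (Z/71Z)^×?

7

φ(71) = 71 − 1 = 70 = 2 · 5 · 7.
Test candidates g = 2, 3, … against the prime factors q ∈ {2, 5, 7} of φ(71): g is a generator iff g^(70/q) ≢ 1 for every such q.
g = 2: 2^35 ≡ 1 — hits 1, so not a primitive root.
g = 3: 3^35 ≡ 1 — hits 1, so not a primitive root.
g = 4: 4^35 ≡ 1 — hits 1, so not a primitive root.
g = 5: 5^35 ≡ 1 — hits 1, so not a primitive root.
g = 6: 6^35 ≡ 1 — hits 1, so not a primitive root.
g = 7: 7^35 ≡ 70; 7^14 ≡ 54; 7^10 ≡ 45 — none is 1, so 7 is a primitive root.
Hence the least primitive root of 71 is 7.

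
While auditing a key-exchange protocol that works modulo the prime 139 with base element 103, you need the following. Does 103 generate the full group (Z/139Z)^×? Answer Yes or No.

φ(139) = 139 − 1 = 138 = 2 · 3 · 23.
An element g generates (Z/139Z)^× iff g^(138/q) ≢ 1 (mod 139) for each prime q ∈ {2, 3, 23}.
103^69 ≡ 138 (mod 139)  [q = 2: ≢ 1 ✓]
103^46 ≡ 1 (mod 139)  [q = 3: ≡ 1 ✗]
103^6 ≡ 80 (mod 139)  [q = 23: ≢ 1 ✓]
The check at q = 3 fails, so 103 generates a proper subgroup.

No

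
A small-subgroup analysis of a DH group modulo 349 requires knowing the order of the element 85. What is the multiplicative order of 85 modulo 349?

Since 85 ∈ (Z/349Z)^×, its order divides φ(349) = 349 − 1 = 348 = 2^2 · 3 · 29.
Divisors of 348: 1, 2, 3, 4, 6, 12, 29, 58, 87, 116, 174, 348.
Evaluate successive powers at the divisors of 348:
85^1 ≡ 85 (mod 349)
85^2 ≡ 245 (mod 349)
85^3 ≡ 234 (mod 349)
85^4 ≡ 346 (mod 349)
85^6 ≡ 312 (mod 349)
85^12 ≡ 322 (mod 349)
85^29 ≡ 122 (mod 349)
85^58 ≡ 226 (mod 349)
85^87 ≡ 1 (mod 349) ✓
Therefore the multiplicative order of 85 modulo 349 is 87.

87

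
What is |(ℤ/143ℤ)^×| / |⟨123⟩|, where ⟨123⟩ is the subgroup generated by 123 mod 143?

The order of 123 must divide φ(143) = φ(11·13) = (11−1)·(13−1) = 10·12 = 120 = 2^3 · 3 · 5.
Divisors of 120: 1, 2, 3, 4, 5, 6, 8, 10, 12, 15, 20, 24, 30, 40, 60, 120.
Compute 123^d (mod 143) for the divisors d until we hit 1:
123^1 ≡ 123
123^2 ≡ 114
123^3 ≡ 8
123^4 ≡ 126
123^5 ≡ 54
123^6 ≡ 64
123^8 ≡ 3
123^10 ≡ 56
123^12 ≡ 92
123^15 ≡ 21
123^20 ≡ 133
123^24 ≡ 27
123^30 ≡ 12
123^40 ≡ 100
123^60 ≡ 1
The order of 123 is 60, so the subgroup it generates has 60 elements.
[(Z/143Z)^× : ⟨123⟩] = 120/60 = 2.

2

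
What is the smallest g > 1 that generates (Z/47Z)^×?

φ(47) = 47 − 1 = 46 = 2 · 23.
g is a primitive root iff g^(46/q) ≢ 1 (mod 47) for each prime q ∈ {2, 23}.
g = 2: 2^23 ≡ 1 — hits 1, so not a primitive root.
g = 3: 3^23 ≡ 1 — hits 1, so not a primitive root.
g = 4: 4^23 ≡ 1 — hits 1, so not a primitive root.
g = 5: 5^23 ≡ 46; 5^2 ≡ 25 — none is 1, so 5 is a primitive root.
Hence the least primitive root of 47 is 5.

5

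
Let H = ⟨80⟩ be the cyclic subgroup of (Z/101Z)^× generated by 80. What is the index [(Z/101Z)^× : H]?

4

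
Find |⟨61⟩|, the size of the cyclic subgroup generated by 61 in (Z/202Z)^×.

100

By Lagrange's theorem, ord_202(61) divides φ(202) = φ(2)·φ(101) = 1·100 = 100 = 2^2 · 5^2.
Divisors of 100: 1, 2, 4, 5, 10, 20, 25, 50, 100.
Check 61^d mod 202 for each divisor in increasing order:
61^1 ≡ 61 (mod 202)
61^2 ≡ 85 (mod 202)
61^4 ≡ 155 (mod 202)
61^5 ≡ 163 (mod 202)
61^10 ≡ 107 (mod 202)
61^20 ≡ 137 (mod 202)
61^25 ≡ 111 (mod 202)
61^50 ≡ 201 (mod 202)
61^100 ≡ 1 (mod 202) ✓
The smallest such exponent is 100, so the order of 61 is 100.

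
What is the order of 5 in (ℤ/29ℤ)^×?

Since 5 ∈ (Z/29Z)^×, its order divides φ(29) = 29 − 1 = 28 = 2^2 · 7.
Divisors of 28: 1, 2, 4, 7, 14, 28.
Check 5^d mod 29 for each divisor in increasing order:
5^1 ≡ 5
5^2 ≡ 25
5^4 ≡ 16
5^7 ≡ 28
5^14 ≡ 1
So ord_29(5) = 14.

14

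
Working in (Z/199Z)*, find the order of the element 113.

The order of 113 must divide φ(199) = 199 − 1 = 198 = 2 · 3^2 · 11.
Divisors of 198: 1, 2, 3, 6, 9, 11, 18, 22, 33, 66, 99, 198.
Check 113^d mod 199 for each divisor in increasing order:
113^1 ≡ 113 (mod 199)
113^2 ≡ 33 (mod 199)
113^3 ≡ 147 (mod 199)
113^6 ≡ 117 (mod 199)
113^9 ≡ 85 (mod 199)
113^11 ≡ 19 (mod 199)
113^18 ≡ 61 (mod 199)
113^22 ≡ 162 (mod 199)
113^33 ≡ 93 (mod 199)
113^66 ≡ 92 (mod 199)
113^99 ≡ 198 (mod 199)
113^198 ≡ 1 (mod 199) ✓
Therefore the multiplicative order of 113 modulo 199 is 198.

198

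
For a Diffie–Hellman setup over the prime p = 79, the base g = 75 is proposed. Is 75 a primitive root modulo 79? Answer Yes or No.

Yes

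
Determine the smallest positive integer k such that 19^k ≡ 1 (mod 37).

36

The order of 19 must divide φ(37) = 37 − 1 = 36 = 2^2 · 3^2.
Divisors of 36: 1, 2, 3, 4, 6, 9, 12, 18, 36.
Evaluate successive powers at the divisors of 36:
19^1 ≡ 19
19^2 ≡ 28
19^3 ≡ 14
19^4 ≡ 7
19^6 ≡ 11
19^9 ≡ 6
19^12 ≡ 10
19^18 ≡ 36
19^36 ≡ 1
The smallest such exponent is 36, so the order of 19 is 36.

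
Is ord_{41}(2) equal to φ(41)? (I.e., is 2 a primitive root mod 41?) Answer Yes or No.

φ(41) = 41 − 1 = 40 = 2^3 · 5.
It suffices to check that the order of 2 is not a proper divisor of 40: compute 2^(40/q) for q ∈ {2, 5}.
2^20 ≡ 1 (mod 41)  [q = 2: ≡ 1 ✗]
2^8 ≡ 10 (mod 41)  [q = 5: ≢ 1 ✓]
2^20 ≡ 1 shows ord(2) | 20, strictly less than φ(41); not a primitive root.

No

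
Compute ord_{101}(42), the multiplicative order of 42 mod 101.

100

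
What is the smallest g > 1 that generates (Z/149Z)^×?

2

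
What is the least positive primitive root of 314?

5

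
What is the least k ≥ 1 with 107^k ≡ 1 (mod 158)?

The order of 107 must divide φ(158) = φ(2)·φ(79) = 1·78 = 78 = 2 · 3 · 13.
Divisors of 78: 1, 2, 3, 6, 13, 26, 39, 78.
Test each divisor d:
107^1 ≡ 107 (mod 158)
107^2 ≡ 73 (mod 158)
107^3 ≡ 69 (mod 158)
107^6 ≡ 21 (mod 158)
107^13 ≡ 103 (mod 158)
107^26 ≡ 23 (mod 158)
107^39 ≡ 157 (mod 158)
107^78 ≡ 1 (mod 158) ✓
So ord_158(107) = 78.

78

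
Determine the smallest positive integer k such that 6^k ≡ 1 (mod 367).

366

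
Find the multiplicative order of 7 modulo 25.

4

By Lagrange's theorem, ord_25(7) divides φ(25) = φ(5^2) = 5·(5−1) = 20 = 2^2 · 5.
Divisors of 20: 1, 2, 4, 5, 10, 20.
Check 7^d mod 25 for each divisor in increasing order:
7^1 ≡ 7
7^2 ≡ 24
7^4 ≡ 1
So ord_25(7) = 4.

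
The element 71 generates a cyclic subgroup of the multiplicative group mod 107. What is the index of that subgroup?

1

ord(71) | φ(107) = 107 − 1 = 106 = 2 · 53.
Divisors of 106: 1, 2, 53, 106.
Check 71^d mod 107 for each divisor in increasing order:
71^1 ≡ 71 (mod 107)
71^2 ≡ 12 (mod 107)
71^53 ≡ 106 (mod 107)
71^106 ≡ 1 (mod 107) ✓
So ord_107(71) = 106, hence |⟨71⟩| = 106.
[(Z/107Z)^× : ⟨71⟩] = 106/106 = 1.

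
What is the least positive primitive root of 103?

5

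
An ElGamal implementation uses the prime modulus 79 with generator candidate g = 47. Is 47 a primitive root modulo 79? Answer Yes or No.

Yes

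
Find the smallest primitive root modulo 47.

φ(47) = 47 − 1 = 46 = 2 · 23.
Test candidates g = 2, 3, … against the prime factors q ∈ {2, 23} of φ(47): g is a generator iff g^(46/q) ≢ 1 for every such q.
g = 2: 2^23 ≡ 1 — hits 1, so not a primitive root.
g = 3: 3^23 ≡ 1 — hits 1, so not a primitive root.
g = 4: 4^23 ≡ 1 — hits 1, so not a primitive root.
g = 5: 5^23 ≡ 46; 5^2 ≡ 25 — none is 1, so 5 is a primitive root.
So 5 is the smallest generator of (Z/47Z)^×.

5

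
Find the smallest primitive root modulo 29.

φ(29) = 29 − 1 = 28 = 2^2 · 7.
Test candidates g = 2, 3, … against the prime factors q ∈ {2, 7} of φ(29): g is a generator iff g^(28/q) ≢ 1 for every such q.
g = 2: 2^14 ≡ 28; 2^4 ≡ 16 — none is 1, so 2 is a primitive root.
So 2 is the smallest generator of (Z/29Z)^×.

2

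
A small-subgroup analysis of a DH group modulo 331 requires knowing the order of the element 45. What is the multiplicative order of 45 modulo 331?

165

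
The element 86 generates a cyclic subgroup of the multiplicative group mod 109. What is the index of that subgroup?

3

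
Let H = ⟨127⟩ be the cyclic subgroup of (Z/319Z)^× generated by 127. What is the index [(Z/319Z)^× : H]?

2

ord(127) | φ(319) = φ(11·29) = (11−1)·(29−1) = 10·28 = 280 = 2^3 · 5 · 7.
Divisors of 280: 1, 2, 4, 5, 7, 8, 10, 14, 20, 28, 35, 40, 56, 70, 140, 280.
Evaluate successive powers at the divisors of 280:
127^1 ≡ 127 (mod 319)
127^2 ≡ 179 (mod 319)
127^4 ≡ 141 (mod 319)
127^5 ≡ 43 (mod 319)
127^7 ≡ 41 (mod 319)
127^8 ≡ 103 (mod 319)
127^10 ≡ 254 (mod 319)
127^14 ≡ 86 (mod 319)
127^20 ≡ 78 (mod 319)
127^28 ≡ 59 (mod 319)
127^35 ≡ 186 (mod 319)
127^40 ≡ 23 (mod 319)
127^56 ≡ 291 (mod 319)
127^70 ≡ 144 (mod 319)
127^140 ≡ 1 (mod 319) ✓
Thus |⟨127⟩| = ord(127) = 140.
[(Z/319Z)^× : ⟨127⟩] = 280/140 = 2.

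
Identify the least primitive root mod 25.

φ(25) = φ(5^2) = 5·(5−1) = 20 = 2^2 · 5.
Test candidates g = 2, 3, … against the prime factors q ∈ {2, 5} of φ(25): g is a generator iff g^(20/q) ≢ 1 for every such q.
g = 2: 2^10 ≡ 24; 2^4 ≡ 16 — none is 1, so 2 is a primitive root.
The smallest primitive root modulo 25 is 2.

2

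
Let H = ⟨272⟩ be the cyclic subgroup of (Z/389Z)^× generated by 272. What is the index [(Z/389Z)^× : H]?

4

ord(272) | φ(389) = 389 − 1 = 388 = 2^2 · 97.
Divisors of 388: 1, 2, 4, 97, 194, 388.
Evaluate successive powers at the divisors of 388:
272^1 ≡ 272 (mod 389)
272^2 ≡ 74 (mod 389)
272^4 ≡ 30 (mod 389)
272^97 ≡ 1 (mod 389) ✓
Thus |⟨272⟩| = ord(272) = 97.
[(Z/389Z)^× : ⟨272⟩] = 388/97 = 4.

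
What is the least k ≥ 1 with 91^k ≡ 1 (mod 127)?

126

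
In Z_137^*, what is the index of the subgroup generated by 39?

ord(39) | φ(137) = 137 − 1 = 136 = 2^3 · 17.
Divisors of 136: 1, 2, 4, 8, 17, 34, 68, 136.
Check 39^d mod 137 for each divisor in increasing order:
39^1 ≡ 39
39^2 ≡ 14
39^4 ≡ 59
39^8 ≡ 56
39^17 ≡ 100
39^34 ≡ 136
39^68 ≡ 1
Thus |⟨39⟩| = ord(39) = 68.
The index is φ(137) / ord(39) = 136 / 68 = 2.

2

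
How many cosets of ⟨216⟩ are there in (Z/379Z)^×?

18

The order of 216 must divide φ(379) = 379 − 1 = 378 = 2 · 3^3 · 7.
Divisors of 378: 1, 2, 3, 6, 7, 9, 14, 18, 21, 27, 42, 54, 63, 126, 189, 378.
Evaluate successive powers at the divisors of 378:
216^1 ≡ 216 (mod 379)
216^2 ≡ 39 (mod 379)
216^3 ≡ 86 (mod 379)
216^6 ≡ 195 (mod 379)
216^7 ≡ 51 (mod 379)
216^9 ≡ 94 (mod 379)
216^14 ≡ 327 (mod 379)
216^18 ≡ 119 (mod 379)
216^21 ≡ 1 (mod 379) ✓
Thus |⟨216⟩| = ord(216) = 21.
[(Z/379Z)^× : ⟨216⟩] = 378/21 = 18.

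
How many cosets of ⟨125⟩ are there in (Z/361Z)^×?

6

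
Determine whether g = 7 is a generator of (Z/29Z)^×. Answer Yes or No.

φ(29) = 29 − 1 = 28 = 2^2 · 7.
7 is a primitive root mod 29 iff 7^(φ(29)/q) ≢ 1 for every prime q | φ(29), i.e. q ∈ {2, 7}.
7^14 ≡ 1 (mod 29)  [q = 2: ≡ 1 ✗]
7^4 ≡ 23 (mod 29)  [q = 7: ≢ 1 ✓]
The check at q = 2 fails, so 7 generates a proper subgroup.

No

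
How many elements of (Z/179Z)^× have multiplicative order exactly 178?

88

φ(179) = 179 − 1 = 178 = 2 · 89.
In a cyclic group of order 178, there are φ(d) elements of order d for each divisor d of 178, and zero for non-divisors.
178 = 2 · 89 divides 178, and φ(178) = 88.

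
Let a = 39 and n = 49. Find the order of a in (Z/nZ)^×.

The order of 39 must divide φ(49) = φ(7^2) = 7·(7−1) = 42 = 2 · 3 · 7.
Divisors of 42: 1, 2, 3, 6, 7, 14, 21, 42.
Evaluate successive powers at the divisors of 42:
39^1 ≡ 39 (mod 49)
39^2 ≡ 2 (mod 49)
39^3 ≡ 29 (mod 49)
39^6 ≡ 8 (mod 49)
39^7 ≡ 18 (mod 49)
39^14 ≡ 30 (mod 49)
39^21 ≡ 1 (mod 49) ✓
The smallest such exponent is 21, so the order of 39 is 21.

21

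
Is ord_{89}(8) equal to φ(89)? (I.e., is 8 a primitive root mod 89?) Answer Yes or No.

No

φ(89) = 89 − 1 = 88 = 2^3 · 11.
Test 8^(88/q) mod 89 for each prime factor q of 88:
8^44 ≡ 1 (mod 89)  [q = 2: ≡ 1 ✗]
8^8 ≡ 4 (mod 89)  [q = 11: ≢ 1 ✓]
The check at q = 2 fails, so 8 generates a proper subgroup.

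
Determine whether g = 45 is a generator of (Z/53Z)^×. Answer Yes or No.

φ(53) = 53 − 1 = 52 = 2^2 · 13.
It suffices to check that the order of 45 is not a proper divisor of 52: compute 45^(52/q) for q ∈ {2, 13}.
45^26 ≡ 52 (mod 53)  [q = 2: ≢ 1 ✓]
45^4 ≡ 15 (mod 53)  [q = 13: ≢ 1 ✓]
All checks pass, so 45 has order 52 and is a primitive root modulo 53.

Yes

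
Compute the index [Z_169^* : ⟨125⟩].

3

ord(125) | φ(169) = φ(13^2) = 13·(13−1) = 156 = 2^2 · 3 · 13.
Divisors of 156: 1, 2, 3, 4, 6, 12, 13, 26, 39, 52, 78, 156.
Test each divisor d:
125^1 ≡ 125
125^2 ≡ 77
125^3 ≡ 161
125^4 ≡ 14
125^6 ≡ 64
125^12 ≡ 40
125^13 ≡ 99
125^26 ≡ 168
125^39 ≡ 70
125^52 ≡ 1
The order of 125 is 52, so the subgroup it generates has 52 elements.
Index = |(Z/169Z)^×| / |⟨125⟩| = 156 / 52 = 3.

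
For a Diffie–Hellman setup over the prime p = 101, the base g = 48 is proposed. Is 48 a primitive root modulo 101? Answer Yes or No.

Yes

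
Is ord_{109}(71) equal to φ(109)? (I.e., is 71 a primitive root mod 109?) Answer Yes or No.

φ(109) = 109 − 1 = 108 = 2^2 · 3^3.
An element g generates (Z/109Z)^× iff g^(108/q) ≢ 1 (mod 109) for each prime q ∈ {2, 3}.
71^54 ≡ 1 (mod 109)  [q = 2: ≡ 1 ✗]
71^36 ≡ 1 (mod 109)  [q = 3: ≡ 1 ✗]
The check at q = 2 fails, so 71 generates a proper subgroup.

No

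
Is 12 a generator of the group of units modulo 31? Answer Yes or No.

Yes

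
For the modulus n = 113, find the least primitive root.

3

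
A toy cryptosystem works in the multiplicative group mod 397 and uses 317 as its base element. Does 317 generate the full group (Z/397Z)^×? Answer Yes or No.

Yes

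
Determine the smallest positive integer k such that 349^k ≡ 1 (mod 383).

382

By Lagrange's theorem, ord_383(349) divides φ(383) = 383 − 1 = 382 = 2 · 191.
Divisors of 382: 1, 2, 191, 382.
Evaluate successive powers at the divisors of 382:
349^1 ≡ 349 (mod 383)
349^2 ≡ 7 (mod 383)
349^191 ≡ 382 (mod 383)
349^382 ≡ 1 (mod 383) ✓
Therefore the multiplicative order of 349 modulo 383 is 382.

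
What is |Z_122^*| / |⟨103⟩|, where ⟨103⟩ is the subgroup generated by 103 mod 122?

4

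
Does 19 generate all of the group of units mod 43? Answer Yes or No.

φ(43) = 43 − 1 = 42 = 2 · 3 · 7.
An element g generates (Z/43Z)^× iff g^(42/q) ≢ 1 (mod 43) for each prime q ∈ {2, 3, 7}.
19^21 ≡ 42 (mod 43)  [q = 2: ≢ 1 ✓]
19^14 ≡ 36 (mod 43)  [q = 3: ≢ 1 ✓]
19^6 ≡ 11 (mod 43)  [q = 7: ≢ 1 ✓]
All checks pass, so 19 has order 42 and is a primitive root modulo 43.

Yes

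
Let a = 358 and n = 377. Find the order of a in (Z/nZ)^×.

84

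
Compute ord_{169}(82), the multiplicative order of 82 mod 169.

78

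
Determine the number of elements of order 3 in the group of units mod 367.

φ(367) = 367 − 1 = 366 = 2 · 3 · 61.
(Z/367Z)^× is cyclic (|G| = 366); a cyclic group of order m has exactly φ(d) elements of each order d | m, and none otherwise.
3 | 366, and φ(3) = 3 − 1 = 2.

2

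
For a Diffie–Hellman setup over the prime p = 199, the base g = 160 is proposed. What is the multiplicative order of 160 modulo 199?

By Lagrange's theorem, ord_199(160) divides φ(199) = 199 − 1 = 198 = 2 · 3^2 · 11.
Divisors of 198: 1, 2, 3, 6, 9, 11, 18, 22, 33, 66, 99, 198.
Evaluate successive powers at the divisors of 198:
160^1 ≡ 160 (mod 199)
160^2 ≡ 128 (mod 199)
160^3 ≡ 182 (mod 199)
160^6 ≡ 90 (mod 199)
160^9 ≡ 62 (mod 199)
160^11 ≡ 175 (mod 199)
160^18 ≡ 63 (mod 199)
160^22 ≡ 178 (mod 199)
160^33 ≡ 106 (mod 199)
160^66 ≡ 92 (mod 199)
160^99 ≡ 1 (mod 199) ✓
Therefore the multiplicative order of 160 modulo 199 is 99.

99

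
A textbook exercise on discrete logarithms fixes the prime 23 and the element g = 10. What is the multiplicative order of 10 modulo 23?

By Lagrange's theorem, ord_23(10) divides φ(23) = 23 − 1 = 22 = 2 · 11.
Divisors of 22: 1, 2, 11, 22.
Compute 10^d (mod 23) for the divisors d until we hit 1:
10^1 ≡ 10 (mod 23)
10^2 ≡ 8 (mod 23)
10^11 ≡ 22 (mod 23)
10^22 ≡ 1 (mod 23) ✓
Hence ord(10) = 22.

22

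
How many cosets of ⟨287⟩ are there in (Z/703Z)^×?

ord(287) | φ(703) = φ(19·37) = (19−1)·(37−1) = 18·36 = 648 = 2^3 · 3^4.
Divisors of 648: 1, 2, 3, 4, 6, 8, 9, 12, 18, 24, 27, 36, 54, 72, 81, 108, 162, 216, 324, 648.
Test each divisor d:
287^1 ≡ 287 (mod 703)
287^2 ≡ 118 (mod 703)
287^3 ≡ 122 (mod 703)
287^4 ≡ 567 (mod 703)
287^6 ≡ 121 (mod 703)
287^8 ≡ 218 (mod 703)
287^9 ≡ 702 (mod 703)
287^12 ≡ 581 (mod 703)
287^18 ≡ 1 (mod 703) ✓
The order of 287 is 18, so the subgroup it generates has 18 elements.
Index = |(Z/703Z)^×| / |⟨287⟩| = 648 / 18 = 36.

36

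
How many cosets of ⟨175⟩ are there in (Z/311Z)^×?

ord(175) | φ(311) = 311 − 1 = 310 = 2 · 5 · 31.
Divisors of 310: 1, 2, 5, 10, 31, 62, 155, 310.
Evaluate successive powers at the divisors of 310:
175^1 ≡ 175 (mod 311)
175^2 ≡ 147 (mod 311)
175^5 ≡ 126 (mod 311)
175^10 ≡ 15 (mod 311)
175^31 ≡ 36 (mod 311)
175^62 ≡ 52 (mod 311)
175^155 ≡ 1 (mod 311) ✓
So ord_311(175) = 155, hence |⟨175⟩| = 155.
[(Z/311Z)^× : ⟨175⟩] = 310/155 = 2.

2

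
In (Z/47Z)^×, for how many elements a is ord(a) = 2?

1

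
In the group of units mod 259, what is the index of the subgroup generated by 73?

36

By Lagrange's theorem, ord_259(73) divides φ(259) = φ(7·37) = (7−1)·(37−1) = 6·36 = 216 = 2^3 · 3^3.
Divisors of 216: 1, 2, 3, 4, 6, 8, 9, 12, 18, 24, 27, 36, 54, 72, 108, 216.
Compute 73^d (mod 259) for the divisors d until we hit 1:
73^1 ≡ 73 (mod 259)
73^2 ≡ 149 (mod 259)
73^3 ≡ 258 (mod 259)
73^4 ≡ 186 (mod 259)
73^6 ≡ 1 (mod 259) ✓
The order of 73 is 6, so the subgroup it generates has 6 elements.
The index is φ(259) / ord(73) = 216 / 6 = 36.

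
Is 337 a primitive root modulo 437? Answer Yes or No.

437 = 19 · 23 is a product of two distinct odd primes, so (Z/437Z)^× ≅ (Z/19Z)^× × (Z/23Z)^× is not cyclic.
No primitive root modulo 437 exists; in particular 337 is not one.

No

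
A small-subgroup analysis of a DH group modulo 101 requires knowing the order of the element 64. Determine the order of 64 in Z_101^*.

ord(64) | φ(101) = 101 − 1 = 100 = 2^2 · 5^2.
Divisors of 100: 1, 2, 4, 5, 10, 20, 25, 50, 100.
Check 64^d mod 101 for each divisor in increasing order:
64^1 ≡ 64 (mod 101)
64^2 ≡ 56 (mod 101)
64^4 ≡ 5 (mod 101)
64^5 ≡ 17 (mod 101)
64^10 ≡ 87 (mod 101)
64^20 ≡ 95 (mod 101)
64^25 ≡ 100 (mod 101)
64^50 ≡ 1 (mod 101) ✓
Hence ord(64) = 50.

50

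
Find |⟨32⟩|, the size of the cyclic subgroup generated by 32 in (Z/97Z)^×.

48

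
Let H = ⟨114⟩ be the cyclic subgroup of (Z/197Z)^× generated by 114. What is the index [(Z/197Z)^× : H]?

The order of 114 must divide φ(197) = 197 − 1 = 196 = 2^2 · 7^2.
Divisors of 196: 1, 2, 4, 7, 14, 28, 49, 98, 196.
Check 114^d mod 197 for each divisor in increasing order:
114^1 ≡ 114 (mod 197)
114^2 ≡ 191 (mod 197)
114^4 ≡ 36 (mod 197)
114^7 ≡ 1 (mod 197) ✓
So ord_197(114) = 7, hence |⟨114⟩| = 7.
Index = |(Z/197Z)^×| / |⟨114⟩| = 196 / 7 = 28.

28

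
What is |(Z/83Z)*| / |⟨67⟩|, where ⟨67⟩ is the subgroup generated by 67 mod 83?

1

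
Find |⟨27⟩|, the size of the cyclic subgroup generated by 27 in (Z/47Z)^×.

23

The order of 27 must divide φ(47) = 47 − 1 = 46 = 2 · 23.
Divisors of 46: 1, 2, 23, 46.
Compute 27^d (mod 47) for the divisors d until we hit 1:
27^1 ≡ 27 (mod 47)
27^2 ≡ 24 (mod 47)
27^23 ≡ 1 (mod 47) ✓
The smallest such exponent is 23, so the order of 27 is 23.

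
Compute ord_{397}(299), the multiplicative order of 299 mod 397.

By Lagrange's theorem, ord_397(299) divides φ(397) = 397 − 1 = 396 = 2^2 · 3^2 · 11.
Divisors of 396: 1, 2, 3, 4, 6, 9, 11, 12, 18, 22, 33, 36, 44, 66, 99, 132, 198, 396.
Test each divisor d:
299^1 ≡ 299 (mod 397)
299^2 ≡ 76 (mod 397)
299^3 ≡ 95 (mod 397)
299^4 ≡ 218 (mod 397)
299^6 ≡ 291 (mod 397)
299^9 ≡ 252 (mod 397)
299^11 ≡ 96 (mod 397)
299^12 ≡ 120 (mod 397)
299^18 ≡ 381 (mod 397)
299^22 ≡ 85 (mod 397)
299^33 ≡ 220 (mod 397)
299^36 ≡ 256 (mod 397)
299^44 ≡ 79 (mod 397)
299^66 ≡ 363 (mod 397)
299^99 ≡ 63 (mod 397)
299^132 ≡ 362 (mod 397)
299^198 ≡ 396 (mod 397)
299^396 ≡ 1 (mod 397) ✓
So ord_397(299) = 396.

396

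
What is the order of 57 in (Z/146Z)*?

18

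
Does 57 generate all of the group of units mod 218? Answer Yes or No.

φ(218) = φ(2)·φ(109) = 1·108 = 108 = 2^2 · 3^3.
It suffices to check that the order of 57 is not a proper divisor of 108: compute 57^(108/q) for q ∈ {2, 3}.
57^54 ≡ 217 (mod 218)  [q = 2: ≢ 1 ✓]
57^36 ≡ 63 (mod 218)  [q = 3: ≢ 1 ✓]
Every test exponent gives a nontrivial residue, hence 57 generates the full group.

Yes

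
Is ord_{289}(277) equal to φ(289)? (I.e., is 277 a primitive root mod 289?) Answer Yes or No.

Yes

φ(289) = φ(17^2) = 17·(17−1) = 272 = 2^4 · 17.
It suffices to check that the order of 277 is not a proper divisor of 272: compute 277^(272/q) for q ∈ {2, 17}.
277^136 ≡ 288 (mod 289)  [q = 2: ≢ 1 ✓]
277^16 ≡ 35 (mod 289)  [q = 17: ≢ 1 ✓]
None equal 1, so ord_289(277) = 272: 277 is a primitive root.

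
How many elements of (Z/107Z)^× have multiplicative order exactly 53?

52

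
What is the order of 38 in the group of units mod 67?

6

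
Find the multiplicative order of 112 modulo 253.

110

By Lagrange's theorem, ord_253(112) divides φ(253) = φ(11·23) = (11−1)·(23−1) = 10·22 = 220 = 2^2 · 5 · 11.
Divisors of 220: 1, 2, 4, 5, 10, 11, 20, 22, 44, 55, 110, 220.
Compute 112^d (mod 253) for the divisors d until we hit 1:
112^1 ≡ 112 (mod 253)
112^2 ≡ 147 (mod 253)
112^4 ≡ 104 (mod 253)
112^5 ≡ 10 (mod 253)
112^10 ≡ 100 (mod 253)
112^11 ≡ 68 (mod 253)
112^20 ≡ 133 (mod 253)
112^22 ≡ 70 (mod 253)
112^44 ≡ 93 (mod 253)
112^55 ≡ 252 (mod 253)
112^110 ≡ 1 (mod 253) ✓
Hence ord(112) = 110.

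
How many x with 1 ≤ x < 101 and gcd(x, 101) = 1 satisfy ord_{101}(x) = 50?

20

φ(101) = 101 − 1 = 100 = 2^2 · 5^2.
(Z/101Z)^× is cyclic (|G| = 100); a cyclic group of order m has exactly φ(d) elements of each order d | m, and none otherwise.
50 = 2 · 5^2 divides 100, and φ(50) = 20.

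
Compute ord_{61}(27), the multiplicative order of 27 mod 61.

10

The order of 27 must divide φ(61) = 61 − 1 = 60 = 2^2 · 3 · 5.
Divisors of 60: 1, 2, 3, 4, 5, 6, 10, 12, 15, 20, 30, 60.
Evaluate successive powers at the divisors of 60:
27^1 ≡ 27
27^2 ≡ 58
27^3 ≡ 41
27^4 ≡ 9
27^5 ≡ 60
27^6 ≡ 34
27^10 ≡ 1
Hence ord(27) = 10.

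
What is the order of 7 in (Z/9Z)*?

Since 7 ∈ (Z/9Z)^×, its order divides φ(9) = φ(3^2) = 3·(3−1) = 6 = 2 · 3.
Divisors of 6: 1, 2, 3, 6.
Check 7^d mod 9 for each divisor in increasing order:
7^1 ≡ 7 (mod 9)
7^2 ≡ 4 (mod 9)
7^3 ≡ 1 (mod 9) ✓
Hence ord(7) = 3.

3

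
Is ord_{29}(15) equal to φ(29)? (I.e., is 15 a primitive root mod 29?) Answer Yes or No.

φ(29) = 29 − 1 = 28 = 2^2 · 7.
It suffices to check that the order of 15 is not a proper divisor of 28: compute 15^(28/q) for q ∈ {2, 7}.
15^14 ≡ 28 (mod 29)  [q = 2: ≢ 1 ✓]
15^4 ≡ 20 (mod 29)  [q = 7: ≢ 1 ✓]
None equal 1, so ord_29(15) = 28: 15 is a primitive root.

Yes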